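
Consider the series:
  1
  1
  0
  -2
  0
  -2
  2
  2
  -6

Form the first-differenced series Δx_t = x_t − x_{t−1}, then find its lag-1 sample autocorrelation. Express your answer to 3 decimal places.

First differences Δx: 0, -1, -2, 2, -2, 4, 0, -8
Mean of differences = -0.8750
Numerator Σ(Δx_t−Δx̄)(Δx_{t+1}−Δx̄) = -13.8906
Denominator Σ(Δx_t−Δx̄)² = 86.8750
r_1(Δx) = -13.8906 / 86.8750 = -0.160

-0.160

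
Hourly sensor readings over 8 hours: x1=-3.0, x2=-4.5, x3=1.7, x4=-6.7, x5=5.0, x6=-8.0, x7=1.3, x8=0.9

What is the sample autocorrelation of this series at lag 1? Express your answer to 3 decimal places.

-0.749

Mean x̄ = (-3.0 − 4.5 + 1.7 − 6.7 + 5.0 − 8.0 + 1.3 + 0.9)/8 = -1.6625
Deviations from mean: -1.3375, -2.8375, 3.3625, -5.0375, 6.6625, -6.3375, 2.9625, 2.5625
Σ(x_t−x̄)(x_{t+1}−x̄) = (3.7952) + (-9.5411) + (-16.9386) + (-33.5623) + (-42.2236) + (-18.7748) + (7.5914) = -109.6539
Denominator Σ(x_t−x̄)² = 146.4188
r_1 = -109.6539 / 146.4188 = -0.749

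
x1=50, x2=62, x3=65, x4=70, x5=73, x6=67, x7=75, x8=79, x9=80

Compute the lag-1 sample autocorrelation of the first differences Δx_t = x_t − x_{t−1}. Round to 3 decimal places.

-0.218

First differences Δx: 12, 3, 5, 3, -6, 8, 4, 1
Mean of differences = 3.7500
Numerator Σ(Δx_t−Δx̄)(Δx_{t+1}−Δx̄) = -41.8125
Denominator Σ(Δx_t−Δx̄)² = 191.5000
r_1(Δx) = -41.8125 / 191.5000 = -0.218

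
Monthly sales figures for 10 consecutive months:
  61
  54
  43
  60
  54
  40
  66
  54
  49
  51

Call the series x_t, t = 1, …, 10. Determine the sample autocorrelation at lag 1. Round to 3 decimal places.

Mean x̄ = (61 + 54 + 43 + 60 + 54 + 40 + 66 + 54 + 49 + 51)/10 = 53.2000
Numerator Σ_{t=1}^{9}(x_t−x̄)(x_{t+1}−x̄) = -229.2400
Denominator Σ(x_t−x̄)² = 573.6000
r_1 = -229.2400 / 573.6000 = -0.400

-0.400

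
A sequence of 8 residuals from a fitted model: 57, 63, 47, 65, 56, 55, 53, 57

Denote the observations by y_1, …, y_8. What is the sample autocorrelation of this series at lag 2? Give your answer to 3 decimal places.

0.199

Mean ȳ = (57 + 63 + 47 + 65 + 56 + 55 + 53 + 57)/8 = 56.6250
Deviations from mean: 0.3750, 6.3750, -9.6250, 8.3750, -0.6250, -1.6250, -3.6250, 0.3750
Numerator Σ_{t=1}^{6}(y_t−ȳ)(y_{t+2}−ȳ) = 43.8438
Denominator Σ(y_t−ȳ)² = 219.8750
r_2 = 43.8438 / 219.8750 = 0.199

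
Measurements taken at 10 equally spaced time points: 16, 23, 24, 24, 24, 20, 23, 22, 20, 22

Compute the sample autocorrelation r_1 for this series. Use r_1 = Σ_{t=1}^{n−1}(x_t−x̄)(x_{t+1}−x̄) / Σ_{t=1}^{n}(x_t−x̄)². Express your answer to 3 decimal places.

Mean x̄ = (16 + 23 + 24 + 24 + 24 + 20 + 23 + 22 + 20 + 22)/10 = 21.8000
Numerator Σ_{t=1}^{9}(x_t−x̄)(x_{t+1}−x̄) = -1.2400
Denominator Σ(x_t−x̄)² = 57.6000
r_1 = -1.2400 / 57.6000 = -0.022

-0.022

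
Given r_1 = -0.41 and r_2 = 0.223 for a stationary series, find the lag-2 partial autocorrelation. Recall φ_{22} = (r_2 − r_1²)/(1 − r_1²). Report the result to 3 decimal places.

0.066

φ_{22} = (r_2 − r_1²) / (1 − r_1²)
r_1² = (-0.41)² = 0.1681
Numerator = 0.223 − 0.1681 = 0.0549; denominator = 1 − 0.1681 = 0.8319
φ_{22} = 0.0549 / 0.8319 = 0.066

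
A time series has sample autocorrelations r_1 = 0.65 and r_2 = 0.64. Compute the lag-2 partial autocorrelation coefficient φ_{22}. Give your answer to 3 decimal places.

0.377

φ_{22} = (r_2 − r_1²) / (1 − r_1²)
r_1² = (0.65)² = 0.4225
Numerator = 0.64 − 0.4225 = 0.2175; denominator = 1 − 0.4225 = 0.5775
φ_{22} = 0.2175 / 0.5775 = 0.377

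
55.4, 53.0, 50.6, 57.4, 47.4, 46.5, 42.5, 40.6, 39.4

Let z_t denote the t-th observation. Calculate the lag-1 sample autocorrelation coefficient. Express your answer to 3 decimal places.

Mean z̄ = (55.4 + 53.0 + 50.6 + 57.4 + 47.4 + 46.5 + 42.5 + 40.6 + 39.4)/9 = 48.0889
Numerator Σ_{t=1}^{8}(z_t−z̄)(z_{t+1}−z̄) = 182.1043
Denominator Σ(z_t−z̄)² = 336.3889
r_1 = 182.1043 / 336.3889 = 0.541

0.541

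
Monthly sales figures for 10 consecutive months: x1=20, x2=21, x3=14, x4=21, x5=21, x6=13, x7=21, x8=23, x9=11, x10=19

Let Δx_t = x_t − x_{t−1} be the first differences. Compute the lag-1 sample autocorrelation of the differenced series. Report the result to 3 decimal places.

-0.513

First differences Δx: 1, -7, 7, 0, -8, 8, 2, -12, 8
Mean of differences = -0.1111
Numerator Σ(Δx_t−Δx̄)(Δx_{t+1}−Δx̄) = -225.1235
Denominator Σ(Δx_t−Δx̄)² = 438.8889
r_1(Δx) = -225.1235 / 438.8889 = -0.513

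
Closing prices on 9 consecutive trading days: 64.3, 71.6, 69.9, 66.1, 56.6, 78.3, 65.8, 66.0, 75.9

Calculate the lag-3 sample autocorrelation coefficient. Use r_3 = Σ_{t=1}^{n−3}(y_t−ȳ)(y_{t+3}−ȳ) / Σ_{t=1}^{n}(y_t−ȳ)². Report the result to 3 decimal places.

Mean ȳ = (64.3 + 71.6 + 69.9 + 66.1 + 56.6 + 78.3 + 65.8 + 66.0 + 75.9)/9 = 68.2778
Numerator Σ_{t=1}^{6}(y_t−ȳ)(y_{t+3}−ȳ) = 94.5119
Denominator Σ(y_t−ȳ)² = 340.4756
r_3 = 94.5119 / 340.4756 = 0.278

0.278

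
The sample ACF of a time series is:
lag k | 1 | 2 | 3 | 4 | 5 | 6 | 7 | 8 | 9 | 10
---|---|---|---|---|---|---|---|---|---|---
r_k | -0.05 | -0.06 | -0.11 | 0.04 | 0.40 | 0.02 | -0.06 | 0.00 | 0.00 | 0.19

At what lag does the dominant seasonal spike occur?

5

The largest autocorrelation is r_5 = 0.40, with a weaker echo at lag 10 (0.19); the remaining lags stay at or below 0.04.
The dominant spike at lag 5 indicates a seasonal period of 5.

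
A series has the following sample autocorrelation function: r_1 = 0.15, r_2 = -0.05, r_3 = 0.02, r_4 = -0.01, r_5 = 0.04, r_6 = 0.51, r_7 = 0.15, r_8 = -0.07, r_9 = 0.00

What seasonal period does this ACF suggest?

6

The largest autocorrelation is r_6 = 0.51; the remaining lags stay at or below 0.15.
The dominant spike at lag 6 indicates a seasonal period of 6.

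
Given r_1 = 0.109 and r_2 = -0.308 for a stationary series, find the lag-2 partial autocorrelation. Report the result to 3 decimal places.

φ_{22} = (r_2 − r_1²) / (1 − r_1²)
r_1² = (0.109)² = 0.011881
Numerator = -0.308 − 0.0119 = -0.3199; denominator = 1 − 0.0119 = 0.9881
φ_{22} = -0.3199 / 0.9881 = -0.324

-0.324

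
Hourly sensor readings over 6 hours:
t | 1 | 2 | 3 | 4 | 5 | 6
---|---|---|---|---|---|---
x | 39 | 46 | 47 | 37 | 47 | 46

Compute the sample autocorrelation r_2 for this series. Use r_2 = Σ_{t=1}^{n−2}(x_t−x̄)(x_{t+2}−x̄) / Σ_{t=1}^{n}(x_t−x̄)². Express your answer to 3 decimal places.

Mean x̄ = (39 + 46 + 47 + 37 + 47 + 46)/6 = 43.6667
Deviations from mean: -4.6667, 2.3333, 3.3333, -6.6667, 3.3333, 2.3333
Σ(x_t−x̄)(x_{t+2}−x̄) = (-15.5556) + (-15.5556) + (11.1111) + (-15.5556) = -35.5556
Denominator Σ(x_t−x̄)² = 99.3333
r_2 = -35.5556 / 99.3333 = -0.358

-0.358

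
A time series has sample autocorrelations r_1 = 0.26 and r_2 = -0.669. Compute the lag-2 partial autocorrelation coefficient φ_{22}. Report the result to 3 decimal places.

-0.790

φ_{22} = (r_2 − r_1²) / (1 − r_1²)
r_1² = (0.26)² = 0.0676
Numerator = -0.669 − 0.0676 = -0.7366; denominator = 1 − 0.0676 = 0.9324
φ_{22} = -0.7366 / 0.9324 = -0.790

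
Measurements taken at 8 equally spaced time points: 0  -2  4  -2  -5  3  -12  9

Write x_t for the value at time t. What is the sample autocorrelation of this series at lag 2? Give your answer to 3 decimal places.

Mean x̄ = (0 − 2 + 4 − 2 − 5 + 3 − 12 + 9)/8 = -0.6250
Σ(x_t−x̄)(x_{t+2}−x̄) = (2.8906) + (1.8906) + (-20.2344) + (-4.9844) + (49.7656) + (34.8906) = 64.2188
Denominator Σ(x_t−x̄)² = 279.8750
r_2 = 64.2188 / 279.8750 = 0.229

0.229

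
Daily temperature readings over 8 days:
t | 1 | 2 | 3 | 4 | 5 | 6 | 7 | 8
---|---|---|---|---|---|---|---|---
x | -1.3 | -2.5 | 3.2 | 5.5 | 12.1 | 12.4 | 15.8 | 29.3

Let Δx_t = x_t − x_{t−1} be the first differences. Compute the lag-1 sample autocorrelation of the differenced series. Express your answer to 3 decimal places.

First differences Δx: -1.2, 5.7, 2.3, 6.6, 0.3, 3.4, 13.5
Mean of differences = 4.3714
Numerator Σ(Δx_t−Δx̄)(Δx_{t+1}−Δx̄) = -28.7565
Denominator Σ(Δx_t−Δx̄)² = 142.9143
r_1(Δx) = -28.7565 / 142.9143 = -0.201

-0.201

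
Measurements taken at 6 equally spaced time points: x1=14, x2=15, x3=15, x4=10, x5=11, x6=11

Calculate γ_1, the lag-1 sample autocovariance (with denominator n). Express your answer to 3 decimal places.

Mean x̄ = (14 + 15 + 15 + 10 + 11 + 11)/6 = 12.6667
Σ_{t=1}^{5}(x_t−x̄)(x_{t+1}−x̄) = 9.5556
γ_1 = 9.5556 / 6 = 1.593

1.593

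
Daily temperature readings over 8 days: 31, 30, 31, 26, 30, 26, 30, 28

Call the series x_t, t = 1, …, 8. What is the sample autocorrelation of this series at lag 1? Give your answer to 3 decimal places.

Mean x̄ = (31 + 30 + 31 + 26 + 30 + 26 + 30 + 28)/8 = 29.0000
Numerator Σ_{t=1}^{7}(x_t−x̄)(x_{t+1}−x̄) = -12.0000
Denominator Σ(x_t−x̄)² = 30.0000
r_1 = -12.0000 / 30.0000 = -0.400

-0.400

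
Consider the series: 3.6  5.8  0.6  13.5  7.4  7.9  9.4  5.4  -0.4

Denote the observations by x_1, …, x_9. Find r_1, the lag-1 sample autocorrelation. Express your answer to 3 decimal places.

-0.112

Mean x̄ = (3.6 + 5.8 + 0.6 + 13.5 + 7.4 + 7.9 + 9.4 + 5.4 − 0.4)/9 = 5.9111
Numerator Σ_{t=1}^{8}(x_t−x̄)(x_{t+1}−x̄) = -16.8168
Denominator Σ(x_t−x̄)² = 149.5889
r_1 = -16.8168 / 149.5889 = -0.112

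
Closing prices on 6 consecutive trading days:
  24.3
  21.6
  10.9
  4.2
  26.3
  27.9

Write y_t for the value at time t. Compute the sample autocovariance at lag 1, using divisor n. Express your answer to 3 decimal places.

Mean ȳ = (24.3 + 21.6 + 10.9 + 4.2 + 26.3 + 27.9)/6 = 19.2000
Σ_{t=1}^{5}(y_t−ȳ)(y_{t+1}−ȳ) = 72.0900
γ_1 = 72.0900 / 6 = 12.015

12.015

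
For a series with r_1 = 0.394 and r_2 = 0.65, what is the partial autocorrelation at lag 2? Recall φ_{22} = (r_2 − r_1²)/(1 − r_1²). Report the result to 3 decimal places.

0.586

φ_{22} = (r_2 − r_1²) / (1 − r_1²)
r_1² = (0.394)² = 0.155236
Numerator = 0.65 − 0.1552 = 0.4948; denominator = 1 − 0.1552 = 0.8448
φ_{22} = 0.4948 / 0.8448 = 0.586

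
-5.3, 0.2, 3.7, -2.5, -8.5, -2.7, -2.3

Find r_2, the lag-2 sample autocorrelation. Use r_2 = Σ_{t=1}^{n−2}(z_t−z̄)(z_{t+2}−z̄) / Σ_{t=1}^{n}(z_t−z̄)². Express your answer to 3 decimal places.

-0.622

Mean z̄ = (-5.3 + 0.2 + 3.7 − 2.5 − 8.5 − 2.7 − 2.3)/7 = -2.4857
Deviations from mean: -2.8143, 2.6857, 6.1857, -0.0143, -6.0143, -0.2143, 0.1857
Numerator Σ_{t=1}^{5}(z_t−z̄)(z_{t+2}−z̄) = -55.7633
Denominator Σ(z_t−z̄)² = 89.6486
r_2 = -55.7633 / 89.6486 = -0.622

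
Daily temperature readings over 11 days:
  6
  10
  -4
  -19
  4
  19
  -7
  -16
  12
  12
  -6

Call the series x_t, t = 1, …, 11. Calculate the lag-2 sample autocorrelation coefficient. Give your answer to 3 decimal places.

-0.837

Mean x̄ = (6 + 10 − 4 − 19 + 4 + 19 − 7 − 16 + 12 + 12 − 6)/11 = 1.0000
Numerator Σ_{t=1}^{9}(x_t−x̄)(x_{t+2}−x̄) = -1262.0000
Denominator Σ(x_t−x̄)² = 1508.0000
r_2 = -1262.0000 / 1508.0000 = -0.837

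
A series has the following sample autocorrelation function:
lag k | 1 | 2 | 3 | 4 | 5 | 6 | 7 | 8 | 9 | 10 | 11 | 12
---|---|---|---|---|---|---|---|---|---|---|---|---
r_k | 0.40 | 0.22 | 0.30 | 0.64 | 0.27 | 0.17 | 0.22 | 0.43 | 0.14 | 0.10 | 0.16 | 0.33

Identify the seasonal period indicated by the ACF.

4

The largest autocorrelation is r_4 = 0.64, with a weaker echo at lag 8 (0.43); the remaining lags stay at or below 0.40. The elevated value at lag 1 (0.40), dropping to 0.22 at lag 2, reflects decaying short-term dependence rather than seasonality.
The dominant spike at lag 4 indicates a seasonal period of 4.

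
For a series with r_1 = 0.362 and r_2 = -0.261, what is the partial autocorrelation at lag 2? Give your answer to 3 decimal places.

-0.451

φ_{22} = (r_2 − r_1²) / (1 − r_1²)
r_1² = (0.362)² = 0.131044
Numerator = -0.261 − 0.1310 = -0.3920; denominator = 1 − 0.1310 = 0.8690
φ_{22} = -0.3920 / 0.8690 = -0.451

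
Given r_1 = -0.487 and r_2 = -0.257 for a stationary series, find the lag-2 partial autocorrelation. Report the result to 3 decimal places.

φ_{22} = (r_2 − r_1²) / (1 − r_1²)
r_1² = (-0.487)² = 0.237169
Numerator = -0.257 − 0.2372 = -0.4942; denominator = 1 − 0.2372 = 0.7628
φ_{22} = -0.4942 / 0.7628 = -0.648

-0.648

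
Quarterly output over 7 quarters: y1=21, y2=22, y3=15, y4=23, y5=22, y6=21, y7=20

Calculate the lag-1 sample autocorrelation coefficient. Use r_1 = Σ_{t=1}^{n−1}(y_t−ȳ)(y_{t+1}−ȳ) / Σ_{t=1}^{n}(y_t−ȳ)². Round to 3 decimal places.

Mean ȳ = (21 + 22 + 15 + 23 + 22 + 21 + 20)/7 = 20.5714
Deviations from mean: 0.4286, 1.4286, -5.5714, 2.4286, 1.4286, 0.4286, -0.5714
Numerator Σ_{t=1}^{6}(y_t−ȳ)(y_{t+1}−ȳ) = -17.0408
Denominator Σ(y_t−ȳ)² = 41.7143
r_1 = -17.0408 / 41.7143 = -0.409

-0.409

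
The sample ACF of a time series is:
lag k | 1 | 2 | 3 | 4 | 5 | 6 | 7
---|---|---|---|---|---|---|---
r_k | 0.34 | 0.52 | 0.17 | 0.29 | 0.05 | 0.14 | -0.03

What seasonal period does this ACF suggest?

The largest autocorrelation is r_2 = 0.52; the remaining lags stay at or below 0.34.
The dominant spike at lag 2 indicates a seasonal period of 2.

2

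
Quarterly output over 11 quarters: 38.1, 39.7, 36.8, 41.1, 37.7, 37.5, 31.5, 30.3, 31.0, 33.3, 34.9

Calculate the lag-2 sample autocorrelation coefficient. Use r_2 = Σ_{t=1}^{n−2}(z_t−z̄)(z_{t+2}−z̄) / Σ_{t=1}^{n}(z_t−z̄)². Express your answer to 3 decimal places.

0.403

Mean z̄ = (38.1 + 39.7 + 36.8 + 41.1 + 37.7 + 37.5 + 31.5 + 30.3 + 31.0 + 33.3 + 34.9)/11 = 35.6273
Numerator Σ_{t=1}^{9}(z_t−z̄)(z_{t+2}−z̄) = 54.1985
Denominator Σ(z_t−z̄)² = 134.6018
r_2 = 54.1985 / 134.6018 = 0.403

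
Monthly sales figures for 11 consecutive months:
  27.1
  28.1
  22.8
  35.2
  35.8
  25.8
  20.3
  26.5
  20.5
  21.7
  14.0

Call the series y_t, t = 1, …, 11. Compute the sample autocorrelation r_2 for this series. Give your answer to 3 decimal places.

Mean ȳ = (27.1 + 28.1 + 22.8 + 35.2 + 35.8 + 25.8 + 20.3 + 26.5 + 20.5 + 21.7 + 14.0)/11 = 25.2545
Numerator Σ_{t=1}^{9}(y_t−ȳ)(y_{t+2}−ȳ) = 24.3813
Denominator Σ(y_t−ȳ)² = 415.9473
r_2 = 24.3813 / 415.9473 = 0.059

0.059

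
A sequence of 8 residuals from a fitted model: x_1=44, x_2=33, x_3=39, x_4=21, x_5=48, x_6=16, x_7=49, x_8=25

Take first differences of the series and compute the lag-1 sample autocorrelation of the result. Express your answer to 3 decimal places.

-0.867

First differences Δx: -11, 6, -18, 27, -32, 33, -24
Mean of differences = -2.7143
Numerator Σ(Δx_t−Δx̄)(Δx_{t+1}−Δx̄) = -3335.9388
Denominator Σ(Δx_t−Δx̄)² = 3847.4286
r_1(Δx) = -3335.9388 / 3847.4286 = -0.867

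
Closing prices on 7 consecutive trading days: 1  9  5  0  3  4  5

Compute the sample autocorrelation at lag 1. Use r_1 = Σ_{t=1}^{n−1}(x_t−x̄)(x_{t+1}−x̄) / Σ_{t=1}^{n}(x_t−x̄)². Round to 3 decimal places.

Mean x̄ = (1 + 9 + 5 + 0 + 3 + 4 + 5)/7 = 3.8571
Numerator Σ_{t=1}^{6}(x_t−x̄)(x_{t+1}−x̄) = -9.8776
Denominator Σ(x_t−x̄)² = 52.8571
r_1 = -9.8776 / 52.8571 = -0.187

-0.187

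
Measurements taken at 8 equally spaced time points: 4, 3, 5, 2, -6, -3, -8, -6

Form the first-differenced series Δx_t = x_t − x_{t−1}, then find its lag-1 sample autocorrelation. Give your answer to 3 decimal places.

-0.499

First differences Δx: -1, 2, -3, -8, 3, -5, 2
Mean of differences = -1.4286
Numerator Σ(Δx_t−Δx̄)(Δx_{t+1}−Δx̄) = -50.7551
Denominator Σ(Δx_t−Δx̄)² = 101.7143
r_1(Δx) = -50.7551 / 101.7143 = -0.499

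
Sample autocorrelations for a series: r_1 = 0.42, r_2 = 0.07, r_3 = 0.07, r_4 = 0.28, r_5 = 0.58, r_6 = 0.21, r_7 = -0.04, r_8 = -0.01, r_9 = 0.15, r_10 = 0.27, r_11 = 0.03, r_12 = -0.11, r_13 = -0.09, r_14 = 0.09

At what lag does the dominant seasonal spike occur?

5

The largest autocorrelation is r_5 = 0.58; the remaining lags stay at or below 0.42. The elevated value at lag 1 (0.42), dropping to 0.07 at lag 2, reflects decaying short-term dependence rather than seasonality.
The dominant spike at lag 5 indicates a seasonal period of 5.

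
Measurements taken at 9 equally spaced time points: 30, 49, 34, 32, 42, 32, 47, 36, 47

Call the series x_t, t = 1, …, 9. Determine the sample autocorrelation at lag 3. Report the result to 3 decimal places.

0.010

Mean x̄ = (30 + 49 + 34 + 32 + 42 + 32 + 47 + 36 + 47)/9 = 38.7778
Numerator Σ_{t=1}^{6}(x_t−x̄)(x_{t+3}−x̄) = 4.4074
Denominator Σ(x_t−x̄)² = 449.5556
r_3 = 4.4074 / 449.5556 = 0.010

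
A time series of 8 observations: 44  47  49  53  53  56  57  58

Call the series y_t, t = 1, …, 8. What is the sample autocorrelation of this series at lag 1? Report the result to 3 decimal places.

0.603

Mean ȳ = (44 + 47 + 49 + 53 + 53 + 56 + 57 + 58)/8 = 52.1250
Σ(y_t−ȳ)(y_{t+1}−ȳ) = (41.6406) + (16.0156) + (-2.7344) + (0.7656) + (3.3906) + (18.8906) + (28.6406) = 106.6094
Denominator Σ(y_t−ȳ)² = 176.8750
r_1 = 106.6094 / 176.8750 = 0.603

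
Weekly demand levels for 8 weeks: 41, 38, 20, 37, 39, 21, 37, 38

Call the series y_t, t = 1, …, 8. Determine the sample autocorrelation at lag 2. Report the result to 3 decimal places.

-0.479

Mean ȳ = (41 + 38 + 20 + 37 + 39 + 21 + 37 + 38)/8 = 33.8750
Deviations from mean: 7.1250, 4.1250, -13.8750, 3.1250, 5.1250, -12.8750, 3.1250, 4.1250
Σ(y_t−ȳ)(y_{t+2}−ȳ) = (-98.8594) + (12.8906) + (-71.1094) + (-40.2344) + (16.0156) + (-53.1094) = -234.4063
Denominator Σ(y_t−ȳ)² = 488.8750
r_2 = -234.4063 / 488.8750 = -0.479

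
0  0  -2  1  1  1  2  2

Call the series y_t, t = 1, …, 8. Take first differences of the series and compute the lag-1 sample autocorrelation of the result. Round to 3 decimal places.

First differences Δy: 0, -2, 3, 0, 0, 1, 0
Mean of differences = 0.2857
Numerator Σ(Δy_t−Δȳ)(Δy_{t+1}−Δȳ) = -6.6531
Denominator Σ(Δy_t−Δȳ)² = 13.4286
r_1(Δy) = -6.6531 / 13.4286 = -0.495

-0.495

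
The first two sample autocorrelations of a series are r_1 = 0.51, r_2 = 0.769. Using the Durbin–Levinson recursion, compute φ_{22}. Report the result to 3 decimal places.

φ_{22} = (r_2 − r_1²) / (1 − r_1²)
r_1² = (0.51)² = 0.2601
Numerator = 0.769 − 0.2601 = 0.5089; denominator = 1 − 0.2601 = 0.7399
φ_{22} = 0.5089 / 0.7399 = 0.688

0.688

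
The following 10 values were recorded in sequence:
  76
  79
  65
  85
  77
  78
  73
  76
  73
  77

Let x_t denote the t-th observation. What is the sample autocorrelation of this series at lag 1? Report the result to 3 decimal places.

Mean x̄ = (76 + 79 + 65 + 85 + 77 + 78 + 73 + 76 + 73 + 77)/10 = 75.9000
Numerator Σ_{t=1}^{9}(x_t−x̄)(x_{t+1}−x̄) = -130.2100
Denominator Σ(x_t−x̄)² = 234.9000
r_1 = -130.2100 / 234.9000 = -0.554

-0.554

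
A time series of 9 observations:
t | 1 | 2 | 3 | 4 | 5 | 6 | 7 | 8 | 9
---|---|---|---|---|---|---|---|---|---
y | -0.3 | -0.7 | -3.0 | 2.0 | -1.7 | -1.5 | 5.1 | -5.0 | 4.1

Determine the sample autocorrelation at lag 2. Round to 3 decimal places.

Mean ȳ = (-0.3 − 0.7 − 3.0 + 2.0 − 1.7 − 1.5 + 5.1 − 5.0 + 4.1)/9 = -0.1111
Σ(y_t−ȳ)(y_{t+2}−ȳ) = (0.5457) + (-1.2432) + (4.5901) + (-2.9321) + (-8.2799) + (6.7901) + (21.9446) = 21.4153
Denominator Σ(y_t−ȳ)² = 86.4289
r_2 = 21.4153 / 86.4289 = 0.248

0.248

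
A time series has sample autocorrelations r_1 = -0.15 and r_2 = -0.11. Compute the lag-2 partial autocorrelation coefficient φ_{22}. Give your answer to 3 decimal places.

-0.136

φ_{22} = (r_2 − r_1²) / (1 − r_1²)
r_1² = (-0.15)² = 0.0225
Numerator = -0.11 − 0.0225 = -0.1325; denominator = 1 − 0.0225 = 0.9775
φ_{22} = -0.1325 / 0.9775 = -0.136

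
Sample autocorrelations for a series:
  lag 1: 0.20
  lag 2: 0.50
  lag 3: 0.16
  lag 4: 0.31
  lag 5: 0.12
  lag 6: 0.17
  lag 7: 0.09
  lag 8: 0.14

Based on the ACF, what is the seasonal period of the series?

2

The largest autocorrelation is r_2 = 0.50, with a weaker echo at lag 4 (0.31); the remaining lags stay at or below 0.20.
The dominant spike at lag 2 indicates a seasonal period of 2.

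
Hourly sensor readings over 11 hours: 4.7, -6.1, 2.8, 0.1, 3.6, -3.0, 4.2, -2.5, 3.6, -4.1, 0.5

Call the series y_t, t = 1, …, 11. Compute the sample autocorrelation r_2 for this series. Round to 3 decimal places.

0.486

Mean ȳ = (4.7 − 6.1 + 2.8 + 0.1 + 3.6 − 3.0 + 4.2 − 2.5 + 3.6 − 4.1 + 0.5)/11 = 0.3455
Numerator Σ_{t=1}^{9}(y_t−ȳ)(y_{t+2}−ȳ) = 68.8413
Denominator Σ(y_t−ȳ)² = 141.7073
r_2 = 68.8413 / 141.7073 = 0.486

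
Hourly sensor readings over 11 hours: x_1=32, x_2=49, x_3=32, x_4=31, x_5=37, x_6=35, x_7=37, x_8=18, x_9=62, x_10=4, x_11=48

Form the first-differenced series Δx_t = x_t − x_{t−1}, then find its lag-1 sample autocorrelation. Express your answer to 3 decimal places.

First differences Δx: 17, -17, -1, 6, -2, 2, -19, 44, -58, 44
Mean of differences = 1.6000
Numerator Σ(Δx_t−Δx̄)(Δx_{t+1}−Δx̄) = -6202.5600
Denominator Σ(Δx_t−Δx̄)² = 8194.4000
r_1(Δx) = -6202.5600 / 8194.4000 = -0.757

-0.757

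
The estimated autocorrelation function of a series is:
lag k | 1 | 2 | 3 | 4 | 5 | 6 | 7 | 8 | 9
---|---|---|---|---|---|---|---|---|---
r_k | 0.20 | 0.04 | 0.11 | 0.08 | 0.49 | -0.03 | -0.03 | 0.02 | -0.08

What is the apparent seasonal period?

The largest autocorrelation is r_5 = 0.49; the remaining lags stay at or below 0.20. The elevated value at lag 1 (0.20), dropping to 0.04 at lag 2, reflects decaying short-term dependence rather than seasonality.
The dominant spike at lag 5 indicates a seasonal period of 5.

5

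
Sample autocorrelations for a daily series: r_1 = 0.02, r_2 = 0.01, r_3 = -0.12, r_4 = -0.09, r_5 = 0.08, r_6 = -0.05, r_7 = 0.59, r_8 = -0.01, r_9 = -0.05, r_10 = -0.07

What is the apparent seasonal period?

7

The largest autocorrelation is r_7 = 0.59; the remaining lags stay at or below 0.08.
The dominant spike at lag 7 indicates a seasonal period of 7.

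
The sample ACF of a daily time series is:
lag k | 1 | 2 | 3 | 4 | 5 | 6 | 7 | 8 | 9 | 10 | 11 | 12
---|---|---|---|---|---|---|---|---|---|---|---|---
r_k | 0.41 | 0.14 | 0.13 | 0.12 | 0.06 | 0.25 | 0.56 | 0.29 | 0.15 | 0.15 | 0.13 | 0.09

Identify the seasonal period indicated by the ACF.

The largest autocorrelation is r_7 = 0.56; the remaining lags stay at or below 0.41. The elevated value at lag 1 (0.41), dropping to 0.14 at lag 2, reflects decaying short-term dependence rather than seasonality.
The dominant spike at lag 7 indicates a seasonal period of 7.

7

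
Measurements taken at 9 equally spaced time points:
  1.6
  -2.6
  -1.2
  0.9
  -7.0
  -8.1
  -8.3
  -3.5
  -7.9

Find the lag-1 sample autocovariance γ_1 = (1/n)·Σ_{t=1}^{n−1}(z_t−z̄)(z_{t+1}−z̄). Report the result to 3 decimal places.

4.066

Mean z̄ = (1.6 − 2.6 − 1.2 + 0.9 − 7.0 − 8.1 − 8.3 − 3.5 − 7.9)/9 = -4.0111
Σ_{t=1}^{8}(z_t−z̄)(z_{t+1}−z̄) = 36.5899
γ_1 = 36.5899 / 9 = 4.066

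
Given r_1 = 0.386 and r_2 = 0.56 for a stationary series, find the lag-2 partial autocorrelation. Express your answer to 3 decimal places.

φ_{22} = (r_2 − r_1²) / (1 − r_1²)
r_1² = (0.386)² = 0.148996
Numerator = 0.56 − 0.1490 = 0.4110; denominator = 1 − 0.1490 = 0.8510
φ_{22} = 0.4110 / 0.8510 = 0.483

0.483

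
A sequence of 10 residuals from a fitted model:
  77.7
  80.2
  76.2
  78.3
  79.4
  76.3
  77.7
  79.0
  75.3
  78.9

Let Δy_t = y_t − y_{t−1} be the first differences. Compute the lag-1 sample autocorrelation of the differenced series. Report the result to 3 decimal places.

-0.584

First differences Δy: 2.5, -4.0, 2.1, 1.1, -3.1, 1.4, 1.3, -3.7, 3.6
Mean of differences = 0.1333
Numerator Σ(Δy_t−Δȳ)(Δy_{t+1}−Δȳ) = -39.5144
Denominator Σ(Δy_t−Δȳ)² = 67.6200
r_1(Δy) = -39.5144 / 67.6200 = -0.584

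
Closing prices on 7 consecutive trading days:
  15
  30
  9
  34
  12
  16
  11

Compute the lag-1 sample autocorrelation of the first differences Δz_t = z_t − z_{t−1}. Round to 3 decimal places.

First differences Δz: 15, -21, 25, -22, 4, -5
Mean of differences = -0.6667
Numerator Σ(Δz_t−Δz̄)(Δz_{t+1}−Δz̄) = -1507.7778
Denominator Σ(Δz_t−Δz̄)² = 1813.3333
r_1(Δz) = -1507.7778 / 1813.3333 = -0.831

-0.831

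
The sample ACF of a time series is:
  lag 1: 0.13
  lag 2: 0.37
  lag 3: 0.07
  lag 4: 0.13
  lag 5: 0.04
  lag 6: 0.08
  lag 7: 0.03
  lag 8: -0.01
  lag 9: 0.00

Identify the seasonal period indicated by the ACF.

2

The largest autocorrelation is r_2 = 0.37; the remaining lags stay at or below 0.13.
The dominant spike at lag 2 indicates a seasonal period of 2.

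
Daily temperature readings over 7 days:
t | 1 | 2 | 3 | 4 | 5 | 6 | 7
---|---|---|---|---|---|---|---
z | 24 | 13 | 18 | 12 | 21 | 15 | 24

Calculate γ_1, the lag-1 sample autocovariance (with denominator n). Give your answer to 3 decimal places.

-10.493

Mean z̄ = (24 + 13 + 18 + 12 + 21 + 15 + 24)/7 = 18.1429
Σ_{t=1}^{6}(z_t−z̄)(z_{t+1}−z̄) = -73.4490
γ_1 = -73.4490 / 7 = -10.493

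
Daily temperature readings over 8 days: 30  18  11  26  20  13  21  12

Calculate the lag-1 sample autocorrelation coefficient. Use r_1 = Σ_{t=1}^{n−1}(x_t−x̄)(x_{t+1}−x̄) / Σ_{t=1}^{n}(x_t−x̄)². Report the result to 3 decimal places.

-0.261

Mean x̄ = (30 + 18 + 11 + 26 + 20 + 13 + 21 + 12)/8 = 18.8750
Σ(x_t−x̄)(x_{t+1}−x̄) = (-9.7344) + (6.8906) + (-56.1094) + (8.0156) + (-6.6094) + (-12.4844) + (-14.6094) = -84.6406
Denominator Σ(x_t−x̄)² = 324.8750
r_1 = -84.6406 / 324.8750 = -0.261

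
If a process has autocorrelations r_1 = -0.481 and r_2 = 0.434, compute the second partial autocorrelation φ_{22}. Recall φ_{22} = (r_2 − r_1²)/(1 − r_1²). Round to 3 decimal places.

φ_{22} = (r_2 − r_1²) / (1 − r_1²)
r_1² = (-0.481)² = 0.231361
Numerator = 0.434 − 0.2314 = 0.2026; denominator = 1 − 0.2314 = 0.7686
φ_{22} = 0.2026 / 0.7686 = 0.264

0.264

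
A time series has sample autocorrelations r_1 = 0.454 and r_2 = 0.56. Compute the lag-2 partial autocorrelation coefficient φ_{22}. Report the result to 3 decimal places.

φ_{22} = (r_2 − r_1²) / (1 − r_1²)
r_1² = (0.454)² = 0.206116
Numerator = 0.56 − 0.2061 = 0.3539; denominator = 1 − 0.2061 = 0.7939
φ_{22} = 0.3539 / 0.7939 = 0.446

0.446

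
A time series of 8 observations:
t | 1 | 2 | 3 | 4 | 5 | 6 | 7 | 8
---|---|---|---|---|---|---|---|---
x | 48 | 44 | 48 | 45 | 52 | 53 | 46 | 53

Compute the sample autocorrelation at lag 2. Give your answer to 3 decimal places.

0.103

Mean x̄ = (48 + 44 + 48 + 45 + 52 + 53 + 46 + 53)/8 = 48.6250
Deviations from mean: -0.6250, -4.6250, -0.6250, -3.6250, 3.3750, 4.3750, -2.6250, 4.3750
Numerator Σ_{t=1}^{6}(x_t−x̄)(x_{t+2}−x̄) = 9.4688
Denominator Σ(x_t−x̄)² = 91.8750
r_2 = 9.4688 / 91.8750 = 0.103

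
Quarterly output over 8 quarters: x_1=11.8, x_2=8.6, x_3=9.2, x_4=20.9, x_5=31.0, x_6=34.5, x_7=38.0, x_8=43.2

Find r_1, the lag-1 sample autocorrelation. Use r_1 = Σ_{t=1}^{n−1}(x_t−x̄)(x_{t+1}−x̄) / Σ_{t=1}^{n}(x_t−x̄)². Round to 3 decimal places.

0.697

Mean x̄ = (11.8 + 8.6 + 9.2 + 20.9 + 31.0 + 34.5 + 38.0 + 43.2)/8 = 24.6500
Deviations from mean: -12.8500, -16.0500, -15.4500, -3.7500, 6.3500, 9.8500, 13.3500, 18.5500
Numerator Σ_{t=1}^{7}(x_t−x̄)(x_{t+1}−x̄) = 930.0275
Denominator Σ(x_t−x̄)² = 1335.1600
r_1 = 930.0275 / 1335.1600 = 0.697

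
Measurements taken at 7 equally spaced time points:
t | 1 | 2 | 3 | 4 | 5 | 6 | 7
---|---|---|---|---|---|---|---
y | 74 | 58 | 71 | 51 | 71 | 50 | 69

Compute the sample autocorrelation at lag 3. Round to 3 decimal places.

-0.552

Mean ȳ = (74 + 58 + 71 + 51 + 71 + 50 + 69)/7 = 63.4286
Deviations from mean: 10.5714, -5.4286, 7.5714, -12.4286, 7.5714, -13.4286, 5.5714
Numerator Σ_{t=1}^{4}(y_t−ȳ)(y_{t+3}−ȳ) = -343.4082
Denominator Σ(y_t−ȳ)² = 621.7143
r_3 = -343.4082 / 621.7143 = -0.552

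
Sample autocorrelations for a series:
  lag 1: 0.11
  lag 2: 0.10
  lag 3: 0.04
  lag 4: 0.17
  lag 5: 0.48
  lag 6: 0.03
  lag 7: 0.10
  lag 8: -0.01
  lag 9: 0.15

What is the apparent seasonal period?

The largest autocorrelation is r_5 = 0.48; the remaining lags stay at or below 0.17.
The dominant spike at lag 5 indicates a seasonal period of 5.

5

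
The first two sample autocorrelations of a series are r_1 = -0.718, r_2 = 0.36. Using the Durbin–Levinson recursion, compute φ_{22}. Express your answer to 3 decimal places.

-0.321

φ_{22} = (r_2 − r_1²) / (1 − r_1²)
r_1² = (-0.718)² = 0.515524
Numerator = 0.36 − 0.5155 = -0.1555; denominator = 1 − 0.5155 = 0.4845
φ_{22} = -0.1555 / 0.4845 = -0.321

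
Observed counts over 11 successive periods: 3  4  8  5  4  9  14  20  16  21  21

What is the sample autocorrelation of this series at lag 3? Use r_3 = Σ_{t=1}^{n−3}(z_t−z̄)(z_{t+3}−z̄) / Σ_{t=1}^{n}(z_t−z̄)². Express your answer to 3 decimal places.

Mean z̄ = (3 + 4 + 8 + 5 + 4 + 9 + 14 + 20 + 16 + 21 + 21)/11 = 11.3636
Numerator Σ_{t=1}^{8}(z_t−z̄)(z_{t+3}−z̄) = 132.6942
Denominator Σ(z_t−z̄)² = 524.5455
r_3 = 132.6942 / 524.5455 = 0.253

0.253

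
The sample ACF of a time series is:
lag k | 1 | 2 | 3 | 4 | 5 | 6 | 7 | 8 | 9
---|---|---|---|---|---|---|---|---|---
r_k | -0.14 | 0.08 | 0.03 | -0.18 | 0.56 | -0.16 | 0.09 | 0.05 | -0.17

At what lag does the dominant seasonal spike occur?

The largest autocorrelation is r_5 = 0.56; the remaining lags stay at or below 0.09.
The dominant spike at lag 5 indicates a seasonal period of 5.

5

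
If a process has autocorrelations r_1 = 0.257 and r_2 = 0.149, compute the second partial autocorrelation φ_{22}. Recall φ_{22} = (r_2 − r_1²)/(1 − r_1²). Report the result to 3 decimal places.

φ_{22} = (r_2 − r_1²) / (1 − r_1²)
r_1² = (0.257)² = 0.066049
Numerator = 0.149 − 0.0660 = 0.0830; denominator = 1 − 0.0660 = 0.9340
φ_{22} = 0.0830 / 0.9340 = 0.089

0.089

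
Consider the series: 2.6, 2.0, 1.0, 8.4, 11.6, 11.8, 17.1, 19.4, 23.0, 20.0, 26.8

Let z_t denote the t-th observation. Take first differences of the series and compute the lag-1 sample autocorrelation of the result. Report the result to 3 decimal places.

First differences Δz: -0.6, -1.0, 7.4, 3.2, 0.2, 5.3, 2.3, 3.6, -3.0, 6.8
Mean of differences = 2.4200
Numerator Σ(Δz_t−Δz̄)(Δz_{t+1}−Δz̄) = -41.5664
Denominator Σ(Δz_t−Δz̄)² = 109.4160
r_1(Δz) = -41.5664 / 109.4160 = -0.380

-0.380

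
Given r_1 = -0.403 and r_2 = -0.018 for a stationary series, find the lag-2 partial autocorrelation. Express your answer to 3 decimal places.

φ_{22} = (r_2 − r_1²) / (1 − r_1²)
r_1² = (-0.403)² = 0.162409
Numerator = -0.018 − 0.1624 = -0.1804; denominator = 1 − 0.1624 = 0.8376
φ_{22} = -0.1804 / 0.8376 = -0.215

-0.215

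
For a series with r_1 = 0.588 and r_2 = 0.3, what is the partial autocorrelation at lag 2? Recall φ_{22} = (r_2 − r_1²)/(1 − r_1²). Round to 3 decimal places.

φ_{22} = (r_2 − r_1²) / (1 − r_1²)
r_1² = (0.588)² = 0.345744
Numerator = 0.3 − 0.3457 = -0.0457; denominator = 1 − 0.3457 = 0.6543
φ_{22} = -0.0457 / 0.6543 = -0.070

-0.070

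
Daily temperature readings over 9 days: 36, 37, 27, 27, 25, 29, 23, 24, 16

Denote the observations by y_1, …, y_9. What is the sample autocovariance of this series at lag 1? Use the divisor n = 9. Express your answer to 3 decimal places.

13.628

Mean ȳ = (36 + 37 + 27 + 27 + 25 + 29 + 23 + 24 + 16)/9 = 27.1111
Σ_{t=1}^{8}(y_t−ȳ)(y_{t+1}−ȳ) = 122.6543
γ_1 = 122.6543 / 9 = 13.628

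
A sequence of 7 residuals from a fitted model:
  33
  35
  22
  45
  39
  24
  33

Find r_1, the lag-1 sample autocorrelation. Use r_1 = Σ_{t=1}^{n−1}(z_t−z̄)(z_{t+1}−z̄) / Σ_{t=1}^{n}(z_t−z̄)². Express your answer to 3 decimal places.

-0.352

Mean z̄ = (33 + 35 + 22 + 45 + 39 + 24 + 33)/7 = 33.0000
Deviations from mean: 0.0000, 2.0000, -11.0000, 12.0000, 6.0000, -9.0000, 0.0000
Σ(z_t−z̄)(z_{t+1}−z̄) = (0.0000) + (-22.0000) + (-132.0000) + (72.0000) + (-54.0000) + (0.0000) = -136.0000
Denominator Σ(z_t−z̄)² = 386.0000
r_1 = -136.0000 / 386.0000 = -0.352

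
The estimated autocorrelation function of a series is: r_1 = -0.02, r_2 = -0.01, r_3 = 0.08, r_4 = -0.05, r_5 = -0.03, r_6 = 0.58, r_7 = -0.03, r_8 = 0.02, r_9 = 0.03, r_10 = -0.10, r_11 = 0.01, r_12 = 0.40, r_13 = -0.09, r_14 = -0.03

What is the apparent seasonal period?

6

The largest autocorrelation is r_6 = 0.58, with a weaker echo at lag 12 (0.40); the remaining lags stay at or below 0.08.
The dominant spike at lag 6 indicates a seasonal period of 6.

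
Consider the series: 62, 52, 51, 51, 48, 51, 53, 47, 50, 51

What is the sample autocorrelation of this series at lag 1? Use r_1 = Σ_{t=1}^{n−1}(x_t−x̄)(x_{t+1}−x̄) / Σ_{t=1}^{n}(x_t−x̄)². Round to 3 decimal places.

0.065

Mean x̄ = (62 + 52 + 51 + 51 + 48 + 51 + 53 + 47 + 50 + 51)/10 = 51.6000
Numerator Σ_{t=1}^{9}(x_t−x̄)(x_{t+1}−x̄) = 9.6400
Denominator Σ(x_t−x̄)² = 148.4000
r_1 = 9.6400 / 148.4000 = 0.065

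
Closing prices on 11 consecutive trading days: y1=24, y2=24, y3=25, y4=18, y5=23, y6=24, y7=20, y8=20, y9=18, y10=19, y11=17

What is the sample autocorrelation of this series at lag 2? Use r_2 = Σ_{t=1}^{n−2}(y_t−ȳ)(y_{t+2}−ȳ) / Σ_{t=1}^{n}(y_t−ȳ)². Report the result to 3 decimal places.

0.160

Mean ȳ = (24 + 24 + 25 + 18 + 23 + 24 + 20 + 20 + 18 + 19 + 17)/11 = 21.0909
Numerator Σ_{t=1}^{9}(y_t−ȳ)(y_{t+2}−ȳ) = 13.8926
Denominator Σ(y_t−ȳ)² = 86.9091
r_2 = 13.8926 / 86.9091 = 0.160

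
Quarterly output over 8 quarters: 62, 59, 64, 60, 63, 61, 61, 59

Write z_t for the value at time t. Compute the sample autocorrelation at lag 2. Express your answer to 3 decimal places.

Mean z̄ = (62 + 59 + 64 + 60 + 63 + 61 + 61 + 59)/8 = 61.1250
Numerator Σ_{t=1}^{6}(z_t−z̄)(z_{t+2}−z̄) = 10.4688
Denominator Σ(z_t−z̄)² = 22.8750
r_2 = 10.4688 / 22.8750 = 0.458

0.458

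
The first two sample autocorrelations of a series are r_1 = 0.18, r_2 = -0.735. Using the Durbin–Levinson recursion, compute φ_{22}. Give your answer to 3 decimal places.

-0.793

φ_{22} = (r_2 − r_1²) / (1 − r_1²)
r_1² = (0.18)² = 0.0324
Numerator = -0.735 − 0.0324 = -0.7674; denominator = 1 − 0.0324 = 0.9676
φ_{22} = -0.7674 / 0.9676 = -0.793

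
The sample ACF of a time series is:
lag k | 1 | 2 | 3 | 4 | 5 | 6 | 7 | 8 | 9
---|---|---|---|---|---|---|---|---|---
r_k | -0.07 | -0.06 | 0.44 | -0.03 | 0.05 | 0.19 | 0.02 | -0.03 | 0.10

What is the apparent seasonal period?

The largest autocorrelation is r_3 = 0.44, with a weaker echo at lag 6 (0.19); the remaining lags stay at or below 0.10.
The dominant spike at lag 3 indicates a seasonal period of 3.

3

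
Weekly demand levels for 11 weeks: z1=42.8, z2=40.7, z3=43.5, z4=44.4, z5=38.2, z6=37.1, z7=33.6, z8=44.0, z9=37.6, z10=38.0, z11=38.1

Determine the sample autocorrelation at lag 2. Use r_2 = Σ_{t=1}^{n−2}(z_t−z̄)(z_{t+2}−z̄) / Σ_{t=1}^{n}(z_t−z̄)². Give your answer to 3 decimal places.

0.044

Mean z̄ = (42.8 + 40.7 + 43.5 + 44.4 + 38.2 + 37.1 + 33.6 + 44.0 + 37.6 + 38.0 + 38.1)/11 = 39.8182
Numerator Σ_{t=1}^{9}(z_t−z̄)(z_{t+2}−z̄) = 5.3030
Denominator Σ(z_t−z̄)² = 121.5564
r_2 = 5.3030 / 121.5564 = 0.044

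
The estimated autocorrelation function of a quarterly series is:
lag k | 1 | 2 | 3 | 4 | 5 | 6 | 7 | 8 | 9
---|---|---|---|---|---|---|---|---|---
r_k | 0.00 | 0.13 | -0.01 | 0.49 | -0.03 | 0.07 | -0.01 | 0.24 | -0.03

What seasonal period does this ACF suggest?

The largest autocorrelation is r_4 = 0.49, with a weaker echo at lag 8 (0.24); the remaining lags stay at or below 0.13.
The dominant spike at lag 4 indicates a seasonal period of 4.

4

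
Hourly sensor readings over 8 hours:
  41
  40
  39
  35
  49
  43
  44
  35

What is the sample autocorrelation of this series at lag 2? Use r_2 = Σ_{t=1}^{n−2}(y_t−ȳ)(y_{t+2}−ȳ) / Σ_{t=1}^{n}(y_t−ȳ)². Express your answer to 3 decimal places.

-0.063

Mean ȳ = (41 + 40 + 39 + 35 + 49 + 43 + 44 + 35)/8 = 40.7500
Deviations from mean: 0.2500, -0.7500, -1.7500, -5.7500, 8.2500, 2.2500, 3.2500, -5.7500
Σ(y_t−ȳ)(y_{t+2}−ȳ) = (-0.4375) + (4.3125) + (-14.4375) + (-12.9375) + (26.8125) + (-12.9375) = -9.6250
Denominator Σ(y_t−ȳ)² = 153.5000
r_2 = -9.6250 / 153.5000 = -0.063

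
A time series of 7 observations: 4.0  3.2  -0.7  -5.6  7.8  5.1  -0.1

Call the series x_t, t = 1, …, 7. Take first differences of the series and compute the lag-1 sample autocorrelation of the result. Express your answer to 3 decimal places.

First differences Δx: -0.8, -3.9, -4.9, 13.4, -2.7, -5.2
Mean of differences = -0.6833
Numerator Σ(Δx_t−Δx̄)(Δx_{t+1}−Δx̄) = -64.7386
Denominator Σ(Δx_t−Δx̄)² = 250.9483
r_1(Δx) = -64.7386 / 250.9483 = -0.258

-0.258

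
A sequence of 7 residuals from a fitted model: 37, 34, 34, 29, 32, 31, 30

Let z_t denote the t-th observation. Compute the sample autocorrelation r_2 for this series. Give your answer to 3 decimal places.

0.154

Mean z̄ = (37 + 34 + 34 + 29 + 32 + 31 + 30)/7 = 32.4286
Deviations from mean: 4.5714, 1.5714, 1.5714, -3.4286, -0.4286, -1.4286, -2.4286
Σ(z_t−z̄)(z_{t+2}−z̄) = (7.1837) + (-5.3878) + (-0.6735) + (4.8980) + (1.0408) = 7.0612
Denominator Σ(z_t−z̄)² = 45.7143
r_2 = 7.0612 / 45.7143 = 0.154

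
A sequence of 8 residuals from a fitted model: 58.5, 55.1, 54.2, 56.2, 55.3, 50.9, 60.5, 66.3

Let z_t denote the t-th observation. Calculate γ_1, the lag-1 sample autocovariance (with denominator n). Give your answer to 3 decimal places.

Mean z̄ = (58.5 + 55.1 + 54.2 + 56.2 + 55.3 + 50.9 + 60.5 + 66.3)/8 = 57.1250
Deviations: 1.3750, -2.0250, -2.9250, -0.9250, -1.8250, -6.2250, 3.3750, 9.1750
Σ_{t=1}^{7}(z_t−z̄)(z_{t+1}−z̄) = 28.8494
γ_1 = 28.8494 / 8 = 3.606

3.606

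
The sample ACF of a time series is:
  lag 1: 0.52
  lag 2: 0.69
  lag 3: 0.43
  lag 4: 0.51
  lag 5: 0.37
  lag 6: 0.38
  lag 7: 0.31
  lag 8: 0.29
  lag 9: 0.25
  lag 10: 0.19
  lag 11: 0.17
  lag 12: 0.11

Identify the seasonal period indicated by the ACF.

The largest autocorrelation is r_2 = 0.69; the remaining lags stay at or below 0.52.
The dominant spike at lag 2 indicates a seasonal period of 2.

2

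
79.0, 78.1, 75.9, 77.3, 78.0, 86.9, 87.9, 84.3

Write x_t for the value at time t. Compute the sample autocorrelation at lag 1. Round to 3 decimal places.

Mean x̄ = (79.0 + 78.1 + 75.9 + 77.3 + 78.0 + 86.9 + 87.9 + 84.3)/8 = 80.9250
Deviations from mean: -1.9250, -2.8250, -5.0250, -3.6250, -2.9250, 5.9750, 6.9750, 3.3750
Numerator Σ_{t=1}^{7}(x_t−x̄)(x_{t+1}−x̄) = 96.1919
Denominator Σ(x_t−x̄)² = 154.3750
r_1 = 96.1919 / 154.3750 = 0.623

0.623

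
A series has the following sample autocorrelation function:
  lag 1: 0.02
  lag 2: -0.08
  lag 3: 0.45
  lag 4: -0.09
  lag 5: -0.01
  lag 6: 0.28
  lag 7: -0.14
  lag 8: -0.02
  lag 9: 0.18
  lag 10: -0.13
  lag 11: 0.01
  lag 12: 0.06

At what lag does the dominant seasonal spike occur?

3

The largest autocorrelation is r_3 = 0.45, with weaker echoes at lags 6 (0.28) and 9 (0.18); the remaining lags stay at or below 0.06.
The dominant spike at lag 3 indicates a seasonal period of 3.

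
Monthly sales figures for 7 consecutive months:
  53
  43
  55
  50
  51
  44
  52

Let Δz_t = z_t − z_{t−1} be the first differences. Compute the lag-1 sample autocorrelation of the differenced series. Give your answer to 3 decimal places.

-0.647

First differences Δz: -10, 12, -5, 1, -7, 8
Mean of differences = -0.1667
Numerator Σ(Δz_t−Δz̄)(Δz_{t+1}−Δz̄) = -247.8611
Denominator Σ(Δz_t−Δz̄)² = 382.8333
r_1(Δz) = -247.8611 / 382.8333 = -0.647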